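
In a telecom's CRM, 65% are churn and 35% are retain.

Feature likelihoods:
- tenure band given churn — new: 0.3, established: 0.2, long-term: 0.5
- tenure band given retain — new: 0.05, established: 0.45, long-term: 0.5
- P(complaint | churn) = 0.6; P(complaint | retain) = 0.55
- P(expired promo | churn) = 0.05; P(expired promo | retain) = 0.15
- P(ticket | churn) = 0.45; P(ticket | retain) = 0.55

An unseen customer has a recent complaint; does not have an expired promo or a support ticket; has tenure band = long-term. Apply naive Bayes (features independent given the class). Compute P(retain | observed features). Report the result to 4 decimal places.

churn: 0.65 × 0.5 × 0.6 × (1−0.05) × (1−0.45) = 0.1018875
retain: 0.35 × 0.5 × 0.55 × (1−0.15) × (1−0.55) = 0.036815625
P(retain | x) = 0.036815625 / 0.138703125 ≈ 0.2654

0.2654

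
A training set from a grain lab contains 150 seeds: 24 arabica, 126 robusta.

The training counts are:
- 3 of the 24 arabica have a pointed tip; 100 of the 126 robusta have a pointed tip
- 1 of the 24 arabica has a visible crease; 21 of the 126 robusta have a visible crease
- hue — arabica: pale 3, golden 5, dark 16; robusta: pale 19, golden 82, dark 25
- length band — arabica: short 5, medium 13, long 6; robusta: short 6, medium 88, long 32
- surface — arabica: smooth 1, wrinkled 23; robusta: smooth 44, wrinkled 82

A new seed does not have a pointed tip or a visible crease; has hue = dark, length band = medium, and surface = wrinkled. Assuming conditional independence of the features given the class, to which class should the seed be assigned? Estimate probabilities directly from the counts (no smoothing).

arabica: (24/150) × (21/24) × (23/24) × (16/24) × (13/24) × (23/24) ≈ 0.0464304
robusta: (126/150) × (26/126) × (105/126) × (25/126) × (88/126) × (82/126) ≈ 0.0130264
Highest score → arabica.

arabica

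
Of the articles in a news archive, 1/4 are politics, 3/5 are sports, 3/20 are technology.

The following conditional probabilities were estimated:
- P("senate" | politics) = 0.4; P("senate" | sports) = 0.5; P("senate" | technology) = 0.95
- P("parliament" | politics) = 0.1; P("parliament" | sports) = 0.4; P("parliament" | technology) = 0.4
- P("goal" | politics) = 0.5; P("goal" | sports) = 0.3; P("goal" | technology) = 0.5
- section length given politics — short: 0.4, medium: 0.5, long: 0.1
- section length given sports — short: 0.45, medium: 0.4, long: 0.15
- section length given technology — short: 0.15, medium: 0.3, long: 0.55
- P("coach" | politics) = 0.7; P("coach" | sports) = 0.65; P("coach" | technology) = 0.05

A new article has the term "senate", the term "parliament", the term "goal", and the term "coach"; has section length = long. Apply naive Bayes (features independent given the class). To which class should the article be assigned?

politics: 0.25 × 0.4 × 0.1 × 0.5 × 0.1 × 0.7 = 0.00035
sports: 0.6 × 0.5 × 0.4 × 0.3 × 0.15 × 0.65 = 0.00351
technology: 0.15 × 0.95 × 0.4 × 0.5 × 0.55 × 0.05 = 0.00078375
Highest score → sports.

sports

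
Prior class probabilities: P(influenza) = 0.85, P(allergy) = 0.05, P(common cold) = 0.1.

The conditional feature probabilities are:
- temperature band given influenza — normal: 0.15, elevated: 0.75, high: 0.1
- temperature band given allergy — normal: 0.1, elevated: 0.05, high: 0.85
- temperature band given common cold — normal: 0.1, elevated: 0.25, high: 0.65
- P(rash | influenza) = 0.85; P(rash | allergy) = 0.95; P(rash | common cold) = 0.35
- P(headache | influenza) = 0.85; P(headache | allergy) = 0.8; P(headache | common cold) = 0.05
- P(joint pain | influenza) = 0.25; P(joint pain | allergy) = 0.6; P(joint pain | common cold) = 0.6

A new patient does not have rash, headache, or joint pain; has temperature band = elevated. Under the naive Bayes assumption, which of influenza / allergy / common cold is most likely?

influenza: 0.85 × 0.75 × (1−0.85) × (1−0.85) × (1−0.25) = 0.0107578125
allergy: 0.05 × 0.05 × (1−0.95) × (1−0.8) × (1−0.6) = 0.00001
common cold: 0.1 × 0.25 × (1−0.35) × (1−0.05) × (1−0.6) = 0.006175
Highest score → influenza.

influenza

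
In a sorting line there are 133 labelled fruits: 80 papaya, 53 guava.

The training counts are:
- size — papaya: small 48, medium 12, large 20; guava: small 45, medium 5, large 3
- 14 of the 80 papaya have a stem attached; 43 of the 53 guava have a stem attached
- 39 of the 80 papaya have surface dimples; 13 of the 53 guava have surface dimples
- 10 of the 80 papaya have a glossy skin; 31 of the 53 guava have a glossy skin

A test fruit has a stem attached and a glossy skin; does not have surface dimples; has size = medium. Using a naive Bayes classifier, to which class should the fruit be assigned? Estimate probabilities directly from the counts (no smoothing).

guava

papaya: (80/133) × (12/80) × (14/80) × (41/80) × (10/80) ≈ 0.00101151
guava: (53/133) × (5/53) × (43/53) × (40/53) × (31/53) ≈ 0.0134642
Highest score → guava.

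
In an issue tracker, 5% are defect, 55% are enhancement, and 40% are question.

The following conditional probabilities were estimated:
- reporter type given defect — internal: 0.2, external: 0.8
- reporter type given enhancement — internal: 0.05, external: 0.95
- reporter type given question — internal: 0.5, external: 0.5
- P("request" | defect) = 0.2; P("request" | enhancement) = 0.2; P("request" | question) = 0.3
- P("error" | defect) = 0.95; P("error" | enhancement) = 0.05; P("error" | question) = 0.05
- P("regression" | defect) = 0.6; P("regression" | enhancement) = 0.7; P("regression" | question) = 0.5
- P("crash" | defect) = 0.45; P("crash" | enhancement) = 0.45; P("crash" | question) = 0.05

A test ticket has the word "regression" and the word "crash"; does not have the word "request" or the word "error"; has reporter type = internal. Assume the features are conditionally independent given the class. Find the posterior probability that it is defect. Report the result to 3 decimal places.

0.011

defect: 0.05 × 0.2 × (1−0.2) × (1−0.95) × 0.6 × 0.45 = 0.000108
enhancement: 0.55 × 0.05 × (1−0.2) × (1−0.05) × 0.7 × 0.45 = 0.0065835
question: 0.4 × 0.5 × (1−0.3) × (1−0.05) × 0.5 × 0.05 = 0.003325
P(defect | x) = 0.000108 / 0.0100165 ≈ 0.011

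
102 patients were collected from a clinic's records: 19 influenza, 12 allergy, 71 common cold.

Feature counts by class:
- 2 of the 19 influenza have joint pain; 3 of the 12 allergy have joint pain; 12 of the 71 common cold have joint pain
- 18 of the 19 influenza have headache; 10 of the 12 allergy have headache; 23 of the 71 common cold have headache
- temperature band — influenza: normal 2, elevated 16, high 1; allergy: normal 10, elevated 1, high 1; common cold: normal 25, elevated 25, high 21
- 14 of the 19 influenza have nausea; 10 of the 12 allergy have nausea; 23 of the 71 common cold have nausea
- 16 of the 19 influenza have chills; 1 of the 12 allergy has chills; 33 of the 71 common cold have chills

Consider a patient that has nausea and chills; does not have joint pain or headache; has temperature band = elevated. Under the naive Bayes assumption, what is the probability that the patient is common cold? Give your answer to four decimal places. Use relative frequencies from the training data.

influenza: (19/102) × (17/19) × (1/19) × (16/19) × (14/19) × (16/19) ≈ 0.00458355
allergy: (12/102) × (9/12) × (2/12) × (1/12) × (10/12) × (1/12) ≈ 0.0000851035
common cold: (71/102) × (59/71) × (48/71) × (25/71) × (23/71) × (33/71) ≈ 0.020732
P(common cold | x) = 0.020732 / 0.0254006535 ≈ 0.8162

0.8162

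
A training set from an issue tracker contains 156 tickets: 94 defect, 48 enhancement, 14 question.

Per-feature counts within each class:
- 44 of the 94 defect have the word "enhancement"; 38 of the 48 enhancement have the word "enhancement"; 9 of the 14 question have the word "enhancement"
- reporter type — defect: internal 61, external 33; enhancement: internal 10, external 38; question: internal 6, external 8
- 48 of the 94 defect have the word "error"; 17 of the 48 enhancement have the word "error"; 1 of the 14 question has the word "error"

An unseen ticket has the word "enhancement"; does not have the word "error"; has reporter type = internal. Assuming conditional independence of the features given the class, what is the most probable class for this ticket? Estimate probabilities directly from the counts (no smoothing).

defect

defect: (94/156) × (44/94) × (61/94) × (46/94) ≈ 0.0895695
enhancement: (48/156) × (38/48) × (10/48) × (31/48) ≈ 0.0327747
question: (14/156) × (9/14) × (6/14) × (13/14) ≈ 0.0229592
Highest score → defect.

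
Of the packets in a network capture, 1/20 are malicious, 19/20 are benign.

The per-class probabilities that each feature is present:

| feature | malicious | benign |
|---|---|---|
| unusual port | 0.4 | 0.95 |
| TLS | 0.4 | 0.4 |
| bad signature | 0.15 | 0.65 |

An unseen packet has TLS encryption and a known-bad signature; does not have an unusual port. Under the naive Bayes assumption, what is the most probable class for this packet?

benign

malicious: 0.05 × (1−0.4) × 0.4 × 0.15 = 0.0018
benign: 0.95 × (1−0.95) × 0.4 × 0.65 = 0.01235
Highest score → benign.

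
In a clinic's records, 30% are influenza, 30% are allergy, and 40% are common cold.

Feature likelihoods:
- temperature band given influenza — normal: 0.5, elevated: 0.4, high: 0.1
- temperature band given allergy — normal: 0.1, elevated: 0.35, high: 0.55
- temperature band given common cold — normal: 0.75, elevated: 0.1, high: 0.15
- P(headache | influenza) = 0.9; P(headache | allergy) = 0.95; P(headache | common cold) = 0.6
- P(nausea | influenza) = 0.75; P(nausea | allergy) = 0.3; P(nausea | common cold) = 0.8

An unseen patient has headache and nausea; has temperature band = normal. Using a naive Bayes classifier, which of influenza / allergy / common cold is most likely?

common cold

influenza: 0.3 × 0.5 × 0.9 × 0.75 = 0.10125
allergy: 0.3 × 0.1 × 0.95 × 0.3 = 0.00855
common cold: 0.4 × 0.75 × 0.6 × 0.8 = 0.144
Highest score → common cold.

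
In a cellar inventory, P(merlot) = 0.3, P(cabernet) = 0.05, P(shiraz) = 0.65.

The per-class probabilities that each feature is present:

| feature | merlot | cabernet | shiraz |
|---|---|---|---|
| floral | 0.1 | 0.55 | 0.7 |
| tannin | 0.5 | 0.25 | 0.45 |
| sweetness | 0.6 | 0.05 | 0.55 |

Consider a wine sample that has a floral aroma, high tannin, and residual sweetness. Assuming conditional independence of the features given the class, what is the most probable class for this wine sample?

merlot: 0.3 × 0.1 × 0.5 × 0.6 = 0.009
cabernet: 0.05 × 0.55 × 0.25 × 0.05 = 0.00034375
shiraz: 0.65 × 0.7 × 0.45 × 0.55 = 0.1126125
Highest score → shiraz.

shiraz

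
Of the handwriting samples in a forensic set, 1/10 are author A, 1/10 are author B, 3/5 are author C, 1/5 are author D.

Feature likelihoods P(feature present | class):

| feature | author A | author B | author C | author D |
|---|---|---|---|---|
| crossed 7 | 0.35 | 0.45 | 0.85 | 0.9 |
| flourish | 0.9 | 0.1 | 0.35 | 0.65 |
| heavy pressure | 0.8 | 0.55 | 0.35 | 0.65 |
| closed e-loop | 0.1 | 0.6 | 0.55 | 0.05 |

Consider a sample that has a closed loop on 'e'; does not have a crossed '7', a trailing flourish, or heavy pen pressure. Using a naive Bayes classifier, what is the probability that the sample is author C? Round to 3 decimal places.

0.606

author A: 0.1 × (1−0.35) × (1−0.9) × (1−0.8) × 0.1 = 0.00013
author B: 0.1 × (1−0.45) × (1−0.1) × (1−0.55) × 0.6 = 0.013365
author C: 0.6 × (1−0.85) × (1−0.35) × (1−0.35) × 0.55 = 0.02091375
author D: 0.2 × (1−0.9) × (1−0.65) × (1−0.65) × 0.05 = 0.0001225
P(author C | x) = 0.02091375 / 0.03453125 ≈ 0.606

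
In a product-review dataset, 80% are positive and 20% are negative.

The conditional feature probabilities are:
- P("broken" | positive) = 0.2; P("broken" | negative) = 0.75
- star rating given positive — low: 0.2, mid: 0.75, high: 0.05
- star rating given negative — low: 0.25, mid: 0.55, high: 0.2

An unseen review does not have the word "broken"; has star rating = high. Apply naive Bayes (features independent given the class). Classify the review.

positive: 0.8 × (1−0.2) × 0.05 = 0.032
negative: 0.2 × (1−0.75) × 0.2 = 0.01
Highest score → positive.

positive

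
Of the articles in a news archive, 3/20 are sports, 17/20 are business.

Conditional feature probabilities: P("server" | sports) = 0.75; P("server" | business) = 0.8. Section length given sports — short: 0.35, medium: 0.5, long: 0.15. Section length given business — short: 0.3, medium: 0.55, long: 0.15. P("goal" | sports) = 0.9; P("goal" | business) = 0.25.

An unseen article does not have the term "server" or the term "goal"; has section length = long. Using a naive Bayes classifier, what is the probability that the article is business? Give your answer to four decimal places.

0.9714

sports: 0.15 × (1−0.75) × 0.15 × (1−0.9) = 0.0005625
business: 0.85 × (1−0.8) × 0.15 × (1−0.25) = 0.019125
P(business | x) = 0.019125 / 0.0196875 ≈ 0.9714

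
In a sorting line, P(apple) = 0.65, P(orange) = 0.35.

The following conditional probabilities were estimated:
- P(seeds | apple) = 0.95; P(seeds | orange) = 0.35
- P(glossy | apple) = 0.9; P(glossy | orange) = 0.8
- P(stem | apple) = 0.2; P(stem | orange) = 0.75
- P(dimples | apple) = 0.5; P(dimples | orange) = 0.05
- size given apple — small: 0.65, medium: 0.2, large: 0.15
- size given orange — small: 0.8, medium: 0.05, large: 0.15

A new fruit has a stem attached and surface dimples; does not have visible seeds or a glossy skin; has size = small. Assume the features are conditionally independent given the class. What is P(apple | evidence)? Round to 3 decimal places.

0.134

apple: 0.65 × (1−0.95) × (1−0.9) × 0.2 × 0.5 × 0.65 = 0.00021125
orange: 0.35 × (1−0.35) × (1−0.8) × 0.75 × 0.05 × 0.8 = 0.001365
P(apple | x) = 0.00021125 / 0.00157625 ≈ 0.134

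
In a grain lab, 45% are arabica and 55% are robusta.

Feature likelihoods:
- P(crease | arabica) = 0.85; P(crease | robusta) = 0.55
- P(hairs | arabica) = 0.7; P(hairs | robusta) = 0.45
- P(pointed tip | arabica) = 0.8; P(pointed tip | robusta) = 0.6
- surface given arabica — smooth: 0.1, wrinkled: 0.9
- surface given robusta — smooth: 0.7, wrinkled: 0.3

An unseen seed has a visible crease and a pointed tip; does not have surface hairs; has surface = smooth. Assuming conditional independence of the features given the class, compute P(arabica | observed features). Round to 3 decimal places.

arabica: 0.45 × 0.85 × (1−0.7) × 0.8 × 0.1 = 0.00918
robusta: 0.55 × 0.55 × (1−0.45) × 0.6 × 0.7 = 0.0698775
P(arabica | x) = 0.00918 / 0.0790575 ≈ 0.116

0.116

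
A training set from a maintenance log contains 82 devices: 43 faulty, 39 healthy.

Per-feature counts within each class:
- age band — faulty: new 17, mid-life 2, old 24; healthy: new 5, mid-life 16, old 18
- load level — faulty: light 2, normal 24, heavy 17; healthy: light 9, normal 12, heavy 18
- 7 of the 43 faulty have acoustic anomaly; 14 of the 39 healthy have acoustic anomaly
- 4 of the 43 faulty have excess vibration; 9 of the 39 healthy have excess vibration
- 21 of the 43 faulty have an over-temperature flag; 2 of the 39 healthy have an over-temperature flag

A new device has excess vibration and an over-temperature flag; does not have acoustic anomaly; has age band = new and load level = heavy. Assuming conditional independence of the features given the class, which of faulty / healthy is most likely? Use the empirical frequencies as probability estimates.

faulty

faulty: (43/82) × (17/43) × (17/43) × (36/43) × (4/43) × (21/43) ≈ 0.0031174
healthy: (39/82) × (5/39) × (18/39) × (25/39) × (9/39) × (2/39) ≈ 0.000213493
Highest score → faulty.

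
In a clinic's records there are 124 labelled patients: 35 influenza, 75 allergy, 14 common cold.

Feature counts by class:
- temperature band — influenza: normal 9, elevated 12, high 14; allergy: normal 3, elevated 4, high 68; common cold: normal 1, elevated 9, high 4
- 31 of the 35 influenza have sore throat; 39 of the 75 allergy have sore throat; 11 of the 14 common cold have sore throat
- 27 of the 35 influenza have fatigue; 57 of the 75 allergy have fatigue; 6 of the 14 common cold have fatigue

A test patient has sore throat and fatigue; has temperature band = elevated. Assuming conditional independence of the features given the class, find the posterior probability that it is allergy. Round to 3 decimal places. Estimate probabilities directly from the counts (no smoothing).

0.123

influenza: (35/124) × (12/35) × (31/35) × (27/35) ≈ 0.0661224
allergy: (75/124) × (4/75) × (39/75) × (57/75) ≈ 0.0127484
common cold: (14/124) × (9/14) × (11/14) × (6/14) ≈ 0.0244404
P(allergy | x) = 0.0127484 / 0.1033112 ≈ 0.123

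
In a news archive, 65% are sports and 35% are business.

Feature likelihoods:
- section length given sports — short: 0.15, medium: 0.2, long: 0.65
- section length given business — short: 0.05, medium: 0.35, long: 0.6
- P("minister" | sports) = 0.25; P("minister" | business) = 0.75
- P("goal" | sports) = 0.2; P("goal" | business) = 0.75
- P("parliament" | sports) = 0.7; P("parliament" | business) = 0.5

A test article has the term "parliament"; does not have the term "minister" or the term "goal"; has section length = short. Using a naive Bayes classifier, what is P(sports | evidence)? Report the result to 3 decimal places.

0.987

sports: 0.65 × 0.15 × (1−0.25) × (1−0.2) × 0.7 = 0.04095
business: 0.35 × 0.05 × (1−0.75) × (1−0.75) × 0.5 = 0.000546875
P(sports | x) = 0.04095 / 0.041496875 ≈ 0.987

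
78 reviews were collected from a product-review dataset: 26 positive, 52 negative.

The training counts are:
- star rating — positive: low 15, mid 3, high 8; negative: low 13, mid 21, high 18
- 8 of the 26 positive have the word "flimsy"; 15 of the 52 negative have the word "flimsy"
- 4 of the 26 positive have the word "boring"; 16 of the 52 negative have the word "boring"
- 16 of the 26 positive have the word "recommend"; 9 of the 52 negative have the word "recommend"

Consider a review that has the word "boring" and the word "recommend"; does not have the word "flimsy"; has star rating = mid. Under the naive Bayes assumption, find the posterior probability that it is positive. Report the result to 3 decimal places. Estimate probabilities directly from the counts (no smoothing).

0.198

positive: (26/78) × (3/26) × (18/26) × (4/26) × (16/26) ≈ 0.00252092
negative: (52/78) × (21/52) × (37/52) × (16/52) × (9/52) ≈ 0.0102018
P(positive | x) = 0.00252092 / 0.01272272 ≈ 0.198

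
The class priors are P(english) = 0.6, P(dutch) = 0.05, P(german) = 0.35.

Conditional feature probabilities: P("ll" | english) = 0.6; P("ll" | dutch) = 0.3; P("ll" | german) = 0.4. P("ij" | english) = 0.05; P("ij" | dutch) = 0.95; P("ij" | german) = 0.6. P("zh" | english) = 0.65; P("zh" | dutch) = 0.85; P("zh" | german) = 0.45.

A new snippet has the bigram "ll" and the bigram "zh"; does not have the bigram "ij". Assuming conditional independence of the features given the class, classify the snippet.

english

english: 0.6 × 0.6 × (1−0.05) × 0.65 = 0.2223
dutch: 0.05 × 0.3 × (1−0.95) × 0.85 = 0.0006375
german: 0.35 × 0.4 × (1−0.6) × 0.45 = 0.0252
Highest score → english.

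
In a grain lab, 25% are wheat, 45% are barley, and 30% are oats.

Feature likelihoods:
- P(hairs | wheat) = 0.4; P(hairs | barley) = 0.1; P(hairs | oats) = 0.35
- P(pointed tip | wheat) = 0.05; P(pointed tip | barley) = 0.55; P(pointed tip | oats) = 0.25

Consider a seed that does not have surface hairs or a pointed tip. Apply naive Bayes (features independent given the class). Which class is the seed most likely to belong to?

barley

wheat: 0.25 × (1−0.4) × (1−0.05) = 0.1425
barley: 0.45 × (1−0.1) × (1−0.55) = 0.18225
oats: 0.3 × (1−0.35) × (1−0.25) = 0.14625
Highest score → barley.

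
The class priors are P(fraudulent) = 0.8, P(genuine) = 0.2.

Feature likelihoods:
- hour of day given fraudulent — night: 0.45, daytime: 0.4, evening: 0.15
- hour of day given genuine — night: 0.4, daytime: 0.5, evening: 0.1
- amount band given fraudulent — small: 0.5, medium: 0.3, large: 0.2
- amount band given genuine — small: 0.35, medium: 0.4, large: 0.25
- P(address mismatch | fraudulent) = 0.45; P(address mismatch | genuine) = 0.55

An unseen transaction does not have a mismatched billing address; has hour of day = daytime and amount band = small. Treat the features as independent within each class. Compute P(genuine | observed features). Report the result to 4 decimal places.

0.1518

fraudulent: 0.8 × 0.4 × 0.5 × (1−0.45) = 0.088
genuine: 0.2 × 0.5 × 0.35 × (1−0.55) = 0.01575
P(genuine | x) = 0.01575 / 0.10375 ≈ 0.1518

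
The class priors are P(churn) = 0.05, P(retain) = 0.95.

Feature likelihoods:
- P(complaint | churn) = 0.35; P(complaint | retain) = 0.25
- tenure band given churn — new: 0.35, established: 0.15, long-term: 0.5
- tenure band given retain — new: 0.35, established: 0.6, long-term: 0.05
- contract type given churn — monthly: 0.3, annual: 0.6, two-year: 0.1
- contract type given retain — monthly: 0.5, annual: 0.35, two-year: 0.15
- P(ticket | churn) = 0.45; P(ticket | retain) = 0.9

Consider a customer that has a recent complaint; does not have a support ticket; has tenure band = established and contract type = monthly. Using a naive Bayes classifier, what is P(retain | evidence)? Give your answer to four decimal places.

churn: 0.05 × 0.35 × 0.15 × 0.3 × (1−0.45) = 0.000433125
retain: 0.95 × 0.25 × 0.6 × 0.5 × (1−0.9) = 0.007125
P(retain | x) = 0.007125 / 0.007558125 ≈ 0.9427

0.9427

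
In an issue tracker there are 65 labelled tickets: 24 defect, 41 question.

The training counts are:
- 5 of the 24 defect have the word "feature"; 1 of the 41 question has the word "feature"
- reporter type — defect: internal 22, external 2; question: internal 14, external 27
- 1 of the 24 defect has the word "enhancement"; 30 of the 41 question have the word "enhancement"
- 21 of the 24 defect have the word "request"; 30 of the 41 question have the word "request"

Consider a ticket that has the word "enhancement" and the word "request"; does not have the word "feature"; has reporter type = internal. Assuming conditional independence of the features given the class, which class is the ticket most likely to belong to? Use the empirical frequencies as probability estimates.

question

defect: (24/65) × (19/24) × (22/24) × (1/24) × (21/24) ≈ 0.00976896
question: (41/65) × (40/41) × (14/41) × (30/41) × (30/41) ≈ 0.112503
Highest score → question.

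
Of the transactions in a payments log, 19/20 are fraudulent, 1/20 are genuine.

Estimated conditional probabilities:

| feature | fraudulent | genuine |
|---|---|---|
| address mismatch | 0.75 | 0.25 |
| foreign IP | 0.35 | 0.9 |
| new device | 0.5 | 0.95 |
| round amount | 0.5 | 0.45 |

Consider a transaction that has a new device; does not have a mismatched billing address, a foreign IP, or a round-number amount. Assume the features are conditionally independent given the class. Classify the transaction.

fraudulent

fraudulent: 0.95 × (1−0.75) × (1−0.35) × 0.5 × (1−0.5) = 0.03859375
genuine: 0.05 × (1−0.25) × (1−0.9) × 0.95 × (1−0.45) = 0.001959375
Highest score → fraudulent.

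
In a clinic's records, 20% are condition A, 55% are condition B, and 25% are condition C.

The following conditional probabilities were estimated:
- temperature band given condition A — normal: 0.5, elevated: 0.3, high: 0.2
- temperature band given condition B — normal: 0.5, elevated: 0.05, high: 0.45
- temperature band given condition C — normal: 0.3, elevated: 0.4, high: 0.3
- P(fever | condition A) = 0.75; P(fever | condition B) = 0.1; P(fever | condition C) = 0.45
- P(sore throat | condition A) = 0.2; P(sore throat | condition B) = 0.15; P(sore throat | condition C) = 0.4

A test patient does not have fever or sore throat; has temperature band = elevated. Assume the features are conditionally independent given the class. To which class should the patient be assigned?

condition A: 0.2 × 0.3 × (1−0.75) × (1−0.2) = 0.012
condition B: 0.55 × 0.05 × (1−0.1) × (1−0.15) = 0.0210375
condition C: 0.25 × 0.4 × (1−0.45) × (1−0.4) = 0.033
Highest score → condition C.

condition C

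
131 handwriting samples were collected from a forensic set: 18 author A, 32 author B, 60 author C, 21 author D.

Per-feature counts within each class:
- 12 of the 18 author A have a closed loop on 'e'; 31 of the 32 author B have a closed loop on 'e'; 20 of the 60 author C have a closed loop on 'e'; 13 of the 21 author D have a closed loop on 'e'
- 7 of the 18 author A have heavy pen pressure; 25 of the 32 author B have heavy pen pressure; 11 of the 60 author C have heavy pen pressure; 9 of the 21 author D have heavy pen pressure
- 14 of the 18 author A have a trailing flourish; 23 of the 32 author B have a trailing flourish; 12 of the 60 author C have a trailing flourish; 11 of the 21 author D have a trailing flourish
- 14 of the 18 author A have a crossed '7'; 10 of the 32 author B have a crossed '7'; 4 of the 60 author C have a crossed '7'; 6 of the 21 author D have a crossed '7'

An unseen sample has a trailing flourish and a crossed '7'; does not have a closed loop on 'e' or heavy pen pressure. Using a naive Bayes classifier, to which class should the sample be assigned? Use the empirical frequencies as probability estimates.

author A

author A: (18/131) × (6/18) × (11/18) × (14/18) × (14/18) ≈ 0.0169321
author B: (32/131) × (1/32) × (7/32) × (23/32) × (10/32) ≈ 0.000375063
author C: (60/131) × (40/60) × (49/60) × (12/60) × (4/60) ≈ 0.00332485
author D: (21/131) × (8/21) × (12/21) × (11/21) × (6/21) ≈ 0.00522259
Highest score → author A.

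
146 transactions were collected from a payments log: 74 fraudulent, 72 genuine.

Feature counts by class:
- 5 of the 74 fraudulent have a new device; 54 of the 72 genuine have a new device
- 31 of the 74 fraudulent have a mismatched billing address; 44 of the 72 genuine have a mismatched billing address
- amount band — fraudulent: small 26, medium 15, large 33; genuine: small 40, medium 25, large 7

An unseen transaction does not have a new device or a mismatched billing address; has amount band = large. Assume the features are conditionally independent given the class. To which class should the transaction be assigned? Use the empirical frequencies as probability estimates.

fraudulent

fraudulent: (74/146) × (69/74) × (43/74) × (33/74) ≈ 0.122466
genuine: (72/146) × (18/72) × (28/72) × (7/72) ≈ 0.00466134
Highest score → fraudulent.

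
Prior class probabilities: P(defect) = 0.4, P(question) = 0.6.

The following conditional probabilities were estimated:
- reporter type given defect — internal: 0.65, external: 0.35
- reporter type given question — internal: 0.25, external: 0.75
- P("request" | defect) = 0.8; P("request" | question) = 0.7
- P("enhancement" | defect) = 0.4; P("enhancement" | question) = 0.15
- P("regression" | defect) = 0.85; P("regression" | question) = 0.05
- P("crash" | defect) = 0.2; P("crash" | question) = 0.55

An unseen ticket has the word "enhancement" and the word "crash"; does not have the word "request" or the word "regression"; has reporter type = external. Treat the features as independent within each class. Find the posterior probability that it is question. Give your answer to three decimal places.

defect: 0.4 × 0.35 × (1−0.8) × 0.4 × (1−0.85) × 0.2 = 0.000336
question: 0.6 × 0.75 × (1−0.7) × 0.15 × (1−0.05) × 0.55 = 0.010580625
P(question | x) = 0.010580625 / 0.010916625 ≈ 0.969

0.969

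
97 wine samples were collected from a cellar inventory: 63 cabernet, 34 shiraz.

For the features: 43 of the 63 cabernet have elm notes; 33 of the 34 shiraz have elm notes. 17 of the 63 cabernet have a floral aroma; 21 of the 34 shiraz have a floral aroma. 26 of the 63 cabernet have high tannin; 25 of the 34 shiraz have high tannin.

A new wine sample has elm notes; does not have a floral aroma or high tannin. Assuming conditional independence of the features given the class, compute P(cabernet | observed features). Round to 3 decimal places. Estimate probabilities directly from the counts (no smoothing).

cabernet: (63/97) × (43/63) × (46/63) × (37/63) ≈ 0.190097
shiraz: (34/97) × (33/34) × (13/34) × (9/34) ≈ 0.0344326
P(cabernet | x) = 0.190097 / 0.2245296 ≈ 0.847

0.847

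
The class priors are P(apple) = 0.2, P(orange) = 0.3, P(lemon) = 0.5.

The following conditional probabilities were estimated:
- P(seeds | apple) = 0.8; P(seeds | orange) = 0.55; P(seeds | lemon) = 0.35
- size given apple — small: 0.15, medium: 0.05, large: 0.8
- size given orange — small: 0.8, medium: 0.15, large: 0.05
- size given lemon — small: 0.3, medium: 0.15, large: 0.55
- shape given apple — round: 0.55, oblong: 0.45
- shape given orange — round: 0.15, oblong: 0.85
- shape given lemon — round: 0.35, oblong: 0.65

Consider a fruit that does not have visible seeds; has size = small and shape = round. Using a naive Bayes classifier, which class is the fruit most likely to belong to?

lemon

apple: 0.2 × (1−0.8) × 0.15 × 0.55 = 0.0033
orange: 0.3 × (1−0.55) × 0.8 × 0.15 = 0.0162
lemon: 0.5 × (1−0.35) × 0.3 × 0.35 = 0.034125
Highest score → lemon.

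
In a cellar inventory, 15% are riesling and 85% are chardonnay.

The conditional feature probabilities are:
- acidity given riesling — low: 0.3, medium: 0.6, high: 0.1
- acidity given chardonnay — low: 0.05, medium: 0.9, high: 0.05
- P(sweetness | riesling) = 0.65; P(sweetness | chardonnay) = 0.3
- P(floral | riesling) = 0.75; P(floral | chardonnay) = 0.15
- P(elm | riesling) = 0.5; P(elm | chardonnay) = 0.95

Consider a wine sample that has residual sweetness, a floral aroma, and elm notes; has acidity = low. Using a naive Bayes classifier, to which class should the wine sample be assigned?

riesling

riesling: 0.15 × 0.3 × 0.65 × 0.75 × 0.5 = 0.01096875
chardonnay: 0.85 × 0.05 × 0.3 × 0.15 × 0.95 = 0.001816875
Highest score → riesling.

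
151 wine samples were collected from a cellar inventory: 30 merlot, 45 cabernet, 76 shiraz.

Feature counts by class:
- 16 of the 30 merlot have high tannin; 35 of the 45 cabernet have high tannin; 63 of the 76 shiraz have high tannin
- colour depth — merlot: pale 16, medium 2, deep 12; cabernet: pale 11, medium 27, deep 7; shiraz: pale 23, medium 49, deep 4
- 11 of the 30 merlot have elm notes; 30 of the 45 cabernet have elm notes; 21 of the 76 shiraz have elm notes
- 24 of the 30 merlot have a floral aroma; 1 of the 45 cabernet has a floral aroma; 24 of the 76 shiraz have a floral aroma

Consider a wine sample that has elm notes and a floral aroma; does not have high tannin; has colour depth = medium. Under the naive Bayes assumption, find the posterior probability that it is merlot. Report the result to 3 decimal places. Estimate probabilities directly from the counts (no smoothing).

0.250

merlot: (30/151) × (14/30) × (2/30) × (11/30) × (24/30) ≈ 0.0018131
cabernet: (45/151) × (10/45) × (27/45) × (30/45) × (1/45) ≈ 0.000588668
shiraz: (76/151) × (13/76) × (49/76) × (21/76) × (24/76) ≈ 0.00484342
P(merlot | x) = 0.0018131 / 0.007245188 ≈ 0.250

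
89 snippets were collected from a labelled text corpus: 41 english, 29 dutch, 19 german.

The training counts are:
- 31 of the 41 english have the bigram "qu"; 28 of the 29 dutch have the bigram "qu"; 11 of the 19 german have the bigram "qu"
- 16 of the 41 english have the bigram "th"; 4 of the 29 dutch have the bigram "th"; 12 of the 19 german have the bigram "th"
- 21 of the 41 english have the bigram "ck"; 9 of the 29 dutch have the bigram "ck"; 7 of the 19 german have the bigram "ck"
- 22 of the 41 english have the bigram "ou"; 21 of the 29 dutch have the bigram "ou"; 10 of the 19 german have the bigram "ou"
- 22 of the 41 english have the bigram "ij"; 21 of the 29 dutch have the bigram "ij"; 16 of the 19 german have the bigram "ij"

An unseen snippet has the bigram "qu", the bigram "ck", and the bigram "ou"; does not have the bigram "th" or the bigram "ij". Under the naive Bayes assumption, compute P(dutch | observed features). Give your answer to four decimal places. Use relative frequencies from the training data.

0.3715

english: (41/89) × (31/41) × (25/41) × (21/41) × (22/41) × (19/41) ≈ 0.0270503
dutch: (29/89) × (28/29) × (25/29) × (9/29) × (21/29) × (8/29) ≈ 0.0168139
german: (19/89) × (11/19) × (7/19) × (7/19) × (10/19) × (3/19) ≈ 0.00139414
P(dutch | x) = 0.0168139 / 0.04525834 ≈ 0.3715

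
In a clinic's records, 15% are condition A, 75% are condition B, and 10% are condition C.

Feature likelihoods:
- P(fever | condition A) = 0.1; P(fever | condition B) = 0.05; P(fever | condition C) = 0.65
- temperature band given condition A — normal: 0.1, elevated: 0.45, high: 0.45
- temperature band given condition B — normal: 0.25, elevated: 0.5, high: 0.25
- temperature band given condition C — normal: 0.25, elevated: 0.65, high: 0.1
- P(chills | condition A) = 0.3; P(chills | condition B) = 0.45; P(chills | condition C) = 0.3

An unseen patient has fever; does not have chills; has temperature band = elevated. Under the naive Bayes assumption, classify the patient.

condition C

condition A: 0.15 × 0.1 × 0.45 × (1−0.3) = 0.004725
condition B: 0.75 × 0.05 × 0.5 × (1−0.45) = 0.0103125
condition C: 0.1 × 0.65 × 0.65 × (1−0.3) = 0.029575
Highest score → condition C.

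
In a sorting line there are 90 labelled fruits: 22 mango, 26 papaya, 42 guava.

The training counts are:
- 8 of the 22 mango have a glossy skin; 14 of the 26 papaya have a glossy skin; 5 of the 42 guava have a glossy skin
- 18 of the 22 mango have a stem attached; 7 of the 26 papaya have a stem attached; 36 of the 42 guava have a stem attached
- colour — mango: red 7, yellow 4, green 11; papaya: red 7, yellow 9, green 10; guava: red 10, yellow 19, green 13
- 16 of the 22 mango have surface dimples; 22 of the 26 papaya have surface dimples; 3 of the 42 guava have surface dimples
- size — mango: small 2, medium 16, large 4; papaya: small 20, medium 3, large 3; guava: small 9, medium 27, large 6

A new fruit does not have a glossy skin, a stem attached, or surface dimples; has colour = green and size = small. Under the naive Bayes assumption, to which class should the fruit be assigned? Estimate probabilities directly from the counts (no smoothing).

mango: (22/90) × (14/22) × (4/22) × (11/22) × (6/22) × (2/22) ≈ 0.000350614
papaya: (26/90) × (12/26) × (19/26) × (10/26) × (4/26) × (20/26) ≈ 0.00443495
guava: (42/90) × (37/42) × (6/42) × (13/42) × (39/42) × (9/42) ≈ 0.00361713
Highest score → papaya.

papaya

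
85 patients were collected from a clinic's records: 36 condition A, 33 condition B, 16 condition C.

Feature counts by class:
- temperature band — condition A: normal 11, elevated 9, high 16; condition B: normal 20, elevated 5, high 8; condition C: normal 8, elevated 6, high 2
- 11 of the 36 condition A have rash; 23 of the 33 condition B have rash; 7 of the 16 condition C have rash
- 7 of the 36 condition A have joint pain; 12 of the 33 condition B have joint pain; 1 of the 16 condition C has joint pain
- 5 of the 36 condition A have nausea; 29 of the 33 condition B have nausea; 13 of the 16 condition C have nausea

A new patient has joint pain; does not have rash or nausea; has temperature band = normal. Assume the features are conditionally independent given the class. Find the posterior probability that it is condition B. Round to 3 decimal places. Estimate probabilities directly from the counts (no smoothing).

0.167

condition A: (36/85) × (11/36) × (25/36) × (7/36) × (31/36) ≈ 0.0150476
condition B: (33/85) × (20/33) × (10/33) × (12/33) × (4/33) ≈ 0.00314275
condition C: (16/85) × (8/16) × (9/16) × (1/16) × (3/16) ≈ 0.000620404
P(condition B | x) = 0.00314275 / 0.018810754 ≈ 0.167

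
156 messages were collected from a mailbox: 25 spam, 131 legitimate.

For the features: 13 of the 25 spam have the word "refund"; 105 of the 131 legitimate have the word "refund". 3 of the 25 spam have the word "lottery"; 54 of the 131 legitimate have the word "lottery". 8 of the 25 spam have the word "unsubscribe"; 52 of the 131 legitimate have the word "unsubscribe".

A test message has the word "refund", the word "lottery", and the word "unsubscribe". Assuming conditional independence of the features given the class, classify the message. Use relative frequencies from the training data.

legitimate

spam: (25/156) × (13/25) × (3/25) × (8/25) = 0.0032
legitimate: (131/156) × (105/131) × (54/131) × (52/131) ≈ 0.110133
Highest score → legitimate.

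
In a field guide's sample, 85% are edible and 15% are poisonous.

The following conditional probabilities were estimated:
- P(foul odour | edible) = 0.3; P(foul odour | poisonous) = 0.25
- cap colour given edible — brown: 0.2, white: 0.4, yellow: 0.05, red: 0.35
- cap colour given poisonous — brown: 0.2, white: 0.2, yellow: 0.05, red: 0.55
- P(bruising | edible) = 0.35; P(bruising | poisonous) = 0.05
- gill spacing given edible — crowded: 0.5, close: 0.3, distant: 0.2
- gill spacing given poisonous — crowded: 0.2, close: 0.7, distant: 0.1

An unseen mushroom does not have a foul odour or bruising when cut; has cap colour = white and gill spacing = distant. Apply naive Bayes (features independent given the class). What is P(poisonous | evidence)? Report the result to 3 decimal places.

edible: 0.85 × (1−0.3) × 0.4 × (1−0.35) × 0.2 = 0.03094
poisonous: 0.15 × (1−0.25) × 0.2 × (1−0.05) × 0.1 = 0.0021375
P(poisonous | x) = 0.0021375 / 0.0330775 ≈ 0.065

0.065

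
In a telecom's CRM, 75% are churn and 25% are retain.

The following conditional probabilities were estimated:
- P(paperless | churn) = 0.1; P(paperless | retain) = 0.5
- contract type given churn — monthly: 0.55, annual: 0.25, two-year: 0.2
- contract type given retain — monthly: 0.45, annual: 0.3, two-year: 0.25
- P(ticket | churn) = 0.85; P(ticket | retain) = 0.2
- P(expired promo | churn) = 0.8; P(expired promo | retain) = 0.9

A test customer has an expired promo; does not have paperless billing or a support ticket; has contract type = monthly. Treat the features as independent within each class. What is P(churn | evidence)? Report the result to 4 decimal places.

0.5238

churn: 0.75 × (1−0.1) × 0.55 × (1−0.85) × 0.8 = 0.04455
retain: 0.25 × (1−0.5) × 0.45 × (1−0.2) × 0.9 = 0.0405
P(churn | x) = 0.04455 / 0.08505 ≈ 0.5238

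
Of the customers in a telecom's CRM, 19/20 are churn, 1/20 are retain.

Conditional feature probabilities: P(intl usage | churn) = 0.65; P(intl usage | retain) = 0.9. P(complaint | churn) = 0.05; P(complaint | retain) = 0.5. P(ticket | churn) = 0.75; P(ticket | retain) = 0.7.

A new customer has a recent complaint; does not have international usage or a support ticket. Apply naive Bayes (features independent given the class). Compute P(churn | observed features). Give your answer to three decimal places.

0.847

churn: 0.95 × (1−0.65) × 0.05 × (1−0.75) = 0.00415625
retain: 0.05 × (1−0.9) × 0.5 × (1−0.7) = 0.00075
P(churn | x) = 0.00415625 / 0.00490625 ≈ 0.847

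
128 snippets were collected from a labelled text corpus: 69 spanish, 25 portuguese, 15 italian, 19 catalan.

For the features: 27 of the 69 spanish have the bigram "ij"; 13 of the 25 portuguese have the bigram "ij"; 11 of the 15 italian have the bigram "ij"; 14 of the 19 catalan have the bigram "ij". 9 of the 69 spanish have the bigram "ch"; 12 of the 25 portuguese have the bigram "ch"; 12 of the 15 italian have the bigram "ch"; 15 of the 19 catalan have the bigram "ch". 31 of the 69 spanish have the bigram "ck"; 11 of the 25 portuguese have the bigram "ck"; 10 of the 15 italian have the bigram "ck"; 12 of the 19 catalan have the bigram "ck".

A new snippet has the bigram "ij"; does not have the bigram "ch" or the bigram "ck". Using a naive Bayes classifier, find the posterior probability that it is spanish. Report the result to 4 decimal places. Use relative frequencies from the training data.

spanish: (69/128) × (27/69) × (60/69) × (38/69) ≈ 0.101016
portuguese: (25/128) × (13/25) × (13/25) × (14/25) = 0.029575
italian: (15/128) × (11/15) × (3/15) × (5/15) ≈ 0.00572917
catalan: (19/128) × (14/19) × (4/19) × (7/19) ≈ 0.00848338
P(spanish | x) = 0.101016 / 0.14480355 ≈ 0.6976

0.6976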